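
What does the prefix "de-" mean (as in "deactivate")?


Prefix: de-
As in: deactivate -> de- + activate
Meaning = remove / reverse


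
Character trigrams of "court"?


Word: "court" (length 5)
Number of trigrams = 5 - 3 + 1 = 3
  Position 0: "cou"
  Position 1: "our"
  Position 2: "urt"
Trigrams = "cou", "our", "urt"


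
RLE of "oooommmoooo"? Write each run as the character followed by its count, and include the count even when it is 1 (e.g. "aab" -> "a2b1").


String: "oooommmoooo"
Scanning for consecutive runs:
  'o' x 4
  'm' x 3
  'o' x 4
RLE = "o4m3o4"


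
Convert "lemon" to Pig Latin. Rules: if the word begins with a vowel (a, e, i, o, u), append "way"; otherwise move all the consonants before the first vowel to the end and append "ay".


Word: "lemon"
Starts with consonant(s) → move to end, add 'ay'
Consonant cluster: "l"
Pig Latin = "emonlay"


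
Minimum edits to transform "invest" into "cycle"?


Word 1: "invest" (length 6)
Word 2: "cycle" (length 5)
One optimal edit sequence (insert/delete/substitute each cost 1):
  1. delete 'i'  (+1)
  2. substitute 'n' -> 'c'  (+1)
  3. substitute 'v' -> 'y'  (+1)
  4. substitute 'e' -> 'c'  (+1)
  5. substitute 's' -> 'l'  (+1)
  6. substitute 't' -> 'e'  (+1)
Total edit operations: 6
Edit distance = 6


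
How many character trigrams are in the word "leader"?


Word: "leader" (length 6)
Number of 3-grams = length - 3 + 1 = 6 - 3 + 1
= 4


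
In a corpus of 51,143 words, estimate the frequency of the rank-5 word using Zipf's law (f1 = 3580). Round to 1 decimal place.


Zipf's law: f(r) = f(1) / r
f(1) = 3580
f(5) = 3580 / 5
= 716.0 occurrences


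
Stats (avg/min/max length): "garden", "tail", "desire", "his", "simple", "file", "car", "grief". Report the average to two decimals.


Lengths: "garden"=6, "tail"=4, "desire"=6, "his"=3, "simple"=6, "file"=4, "car"=3, "grief"=5
Sum = 37, Count = 8
Average = 37/8 = 4.63
= avg=4.63, min=3, max=6


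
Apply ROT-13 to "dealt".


Word: "dealt"
Shift: 13
Each letter → (letter + shift) mod 26:
  'd' (3) + 13 = 16 → 'q'
  'e' (4) + 13 = 17 → 'r'
  'a' (0) + 13 = 13 → 'n'
  'l' (11) + 13 = 24 → 'y'
  't' (19) + 13 = 6 → 'g'
Result = "qrnyg"


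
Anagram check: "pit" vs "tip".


Word 1: "pit" → sorted: ipt
Word 2: "tip" → sorted: ipt
Same letters? ipt == ipt
Anagram = Yes


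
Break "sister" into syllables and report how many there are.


Word: "sister"
Syllable breakdown: sis | ter
Counting: 2 parts
= 2 syllables


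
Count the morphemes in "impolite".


Word: "impolite"
Morphemes: im- + polite
Each morpheme carries meaning
= 2 morphemes


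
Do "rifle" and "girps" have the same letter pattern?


Pattern of "rifle": [0, 1, 2, 3, 4]
Pattern of "girps": [0, 1, 2, 3, 4]
Patterns match
Same pattern = Yes


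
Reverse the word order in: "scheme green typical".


Original: "scheme green typical"
Words (1..n): scheme | green | typical
Reversed (n..1): typical | green | scheme
Result = "typical green scheme"


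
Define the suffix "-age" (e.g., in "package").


Suffix: -age
Example: package (pack + -age)
Meaning = result / collection


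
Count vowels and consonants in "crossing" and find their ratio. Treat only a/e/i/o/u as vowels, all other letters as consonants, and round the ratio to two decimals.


Word: "crossing"
Vowels (a,e,i,o,u): 2
Consonants: 6
Ratio = 2/6
= 0.33


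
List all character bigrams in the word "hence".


Word: "hence" (length 5)
Number of bigrams = 5 - 2 + 1 = 4
  Position 0: "he"
  Position 1: "en"
  Position 2: "nc"
  Position 3: "ce"
Bigrams = "he", "en", "nc", "ce"


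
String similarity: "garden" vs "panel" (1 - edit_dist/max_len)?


Word 1: "garden" (length 6)
Word 2: "panel" (length 5)
One optimal edit sequence:
  1. substitute 'g' -> 'p'  (+1)
  2. keep 'a'
  3. delete 'r'  (+1)
  4. substitute 'd' -> 'n'  (+1)
  5. keep 'e'
  6. substitute 'n' -> 'l'  (+1)
Edit distance = 4
Max length = max(6, 5) = 6
Similarity = 1 - 4/6
= 0.3333


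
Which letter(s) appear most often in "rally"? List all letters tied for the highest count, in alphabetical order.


Word: "rally"
Letter counts:
  'a': 1
  'l': 2
  'r': 1
  'y': 1
Maximum count = 2
Most frequent = 'l' (2 times each)


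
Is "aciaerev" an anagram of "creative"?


Word 1: "creative" → sorted: aceeirtv
Word 2: "aciaerev" → sorted: aaceeirv
Same letters? aceeirtv != aaceeirv
Anagram = No


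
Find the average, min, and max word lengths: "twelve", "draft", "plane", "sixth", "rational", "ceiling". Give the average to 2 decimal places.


Lengths: "twelve"=6, "draft"=5, "plane"=5, "sixth"=5, "rational"=8, "ceiling"=7
Sum = 36, Count = 6
Average = 36/6 = 6.00
= avg=6.00, min=5, max=8


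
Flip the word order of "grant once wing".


Original: "grant once wing"
Words (1..n): grant | once | wing
Reversed (n..1): wing | once | grant
Result = "wing once grant"


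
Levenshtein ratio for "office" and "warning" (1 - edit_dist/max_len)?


Word 1: "office" (length 6)
Word 2: "warning" (length 7)
One optimal edit sequence:
  1. insert 'w'  (+1)
  2. substitute 'o' -> 'a'  (+1)
  3. substitute 'f' -> 'r'  (+1)
  4. substitute 'f' -> 'n'  (+1)
  5. keep 'i'
  6. substitute 'c' -> 'n'  (+1)
  7. substitute 'e' -> 'g'  (+1)
Edit distance = 6
Max length = max(6, 7) = 7
Similarity = 1 - 6/7
= 0.1429


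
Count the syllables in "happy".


Word: "happy"
Syllable breakdown: hap | py
Counting: 2 parts
= 2 syllables


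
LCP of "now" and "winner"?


Word 1: "now"
Word 2: "winner"
Comparing from start:
  Pos 0: 'n' != 'w' (stop)
LCP = "" (length 0)


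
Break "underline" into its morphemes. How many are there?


Word: "underline"
Morphemes: under- | line
Each morpheme carries meaning
= 2 morphemes


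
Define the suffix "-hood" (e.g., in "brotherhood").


Suffix: -hood
Example: brotherhood = brother + -hood
Meaning = state / condition


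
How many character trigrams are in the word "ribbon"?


Word: "ribbon" (length 6)
Number of 3-grams = length - 3 + 1 = 6 - 3 + 1
= 4


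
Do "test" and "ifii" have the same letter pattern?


Pattern of "test": [0, 1, 2, 0]
Pattern of "ifii": [0, 1, 0, 0]
Patterns do not match
Same pattern = No


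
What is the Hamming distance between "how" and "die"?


Comparing character by character (same length = 3):
  Pos 0: 'h' vs 'd' !=
  Pos 1: 'o' vs 'i' !=
  Pos 2: 'w' vs 'e' !=
Hamming distance = 3


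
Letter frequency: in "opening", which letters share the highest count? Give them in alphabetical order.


Word: "opening"
Letter counts:
  'e': 1
  'g': 1
  'i': 1
  'n': 2
  'o': 1
  'p': 1
Maximum count = 2
Most frequent = 'n' (2 times each)


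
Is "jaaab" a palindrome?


Word: "jaaab"
Reversed: "baaaj"
Forward == Backward? jaaab != baaaj
Palindrome = No


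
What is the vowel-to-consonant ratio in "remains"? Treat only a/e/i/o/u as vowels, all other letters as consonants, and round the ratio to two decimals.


Word: "remains"
Vowels (a,e,i,o,u): 3
Consonants: 4
Ratio = 3/4
= 0.75


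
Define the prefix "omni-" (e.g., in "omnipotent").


Prefix: omni-
Example: omnipotent (omni- + potent)
Meaning = all


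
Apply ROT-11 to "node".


Word: "node"
Shift: 11
Each letter → (letter + shift) mod 26:
  'n' (13) + 11 = 24 → 'y'
  'o' (14) + 11 = 25 → 'z'
  'd' (3) + 11 = 14 → 'o'
  'e' (4) + 11 = 15 → 'p'
Result = "yzop"


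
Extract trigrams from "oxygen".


Word: "oxygen" (length 6)
Number of trigrams = 6 - 3 + 1 = 4
  Position 0: "oxy"
  Position 1: "xyg"
  Position 2: "yge"
  Position 3: "gen"
Trigrams = "oxy", "xyg", "yge", "gen"


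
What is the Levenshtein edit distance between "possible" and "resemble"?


Word 1: "possible" (length 8)
Word 2: "resemble" (length 8)
One optimal edit sequence (insert/delete/substitute each cost 1):
  1. substitute 'p' -> 'r'  (+1)
  2. substitute 'o' -> 'e'  (+1)
  3. keep 's'
  4. substitute 's' -> 'e'  (+1)
  5. substitute 'i' -> 'm'  (+1)
  6. keep 'b'
  7. keep 'l'
  8. keep 'e'
Total edit operations: 4
Edit distance = 4


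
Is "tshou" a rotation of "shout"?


Word: "shout", Candidate: "tshou"
Method: check if candidate is substring of word+word
"shoutshout" contains "tshou"? Yes
Is rotation = Yes


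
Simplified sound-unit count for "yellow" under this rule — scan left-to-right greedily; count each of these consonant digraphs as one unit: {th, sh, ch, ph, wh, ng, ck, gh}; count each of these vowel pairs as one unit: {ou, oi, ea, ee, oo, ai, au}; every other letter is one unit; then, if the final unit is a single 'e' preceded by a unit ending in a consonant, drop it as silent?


Word: "yellow" (6 letters)
Left-to-right scan:
  [1] 'y' (letter)
  [2] 'e' (letter)
  [3] 'l' (letter)
  [4] 'l' (letter)
  [5] 'o' (letter)
  [6] 'w' (letter)
Units from scan: 6
Sound units = 6 units


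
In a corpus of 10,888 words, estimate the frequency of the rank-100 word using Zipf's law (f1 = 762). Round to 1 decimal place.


Zipf's law: f(r) = f(1) / r
f(1) = 762
f(100) = 762 / 100
= 7.6 occurrences


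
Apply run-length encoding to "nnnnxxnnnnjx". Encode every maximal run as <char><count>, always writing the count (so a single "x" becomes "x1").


String: "nnnnxxnnnnjx"
Scanning for consecutive runs:
  'n' x 4
  'x' x 2
  'n' x 4
  'j' x 1
  'x' x 1
RLE = "n4x2n4j1x1"


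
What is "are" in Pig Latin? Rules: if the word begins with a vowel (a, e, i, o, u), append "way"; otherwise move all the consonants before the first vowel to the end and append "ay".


Word: "are"
Starts with vowel → add 'way'
Pig Latin = "areway"


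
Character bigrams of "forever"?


Word: "forever" (length 7)
Number of bigrams = 7 - 2 + 1 = 6
  Position 0: "fo"
  Position 1: "or"
  Position 2: "re"
  Position 3: "ev"
  Position 4: "ve"
  Position 5: "er"
Bigrams = "fo", "or", "re", "ev", "ve", "er"


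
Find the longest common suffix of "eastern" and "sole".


Word 1: "eastern"
Word 2: "sole"
Comparing from end:
  Pos -1: 'n' != 'e' (stop)
LCS = "" (length 0)


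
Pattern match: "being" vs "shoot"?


Pattern of "being": [0, 1, 2, 3, 4]
Pattern of "shoot": [0, 1, 2, 2, 3]
Patterns do not match
Same pattern = No


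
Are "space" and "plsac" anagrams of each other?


Word 1: "space" → sorted: aceps
Word 2: "plsac" → sorted: aclps
Same letters? aceps != aclps
Anagram = No


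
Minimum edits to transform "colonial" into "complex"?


Word 1: "colonial" (length 8)
Word 2: "complex" (length 7)
One optimal edit sequence (insert/delete/substitute each cost 1):
  1. keep 'c'
  2. keep 'o'
  3. delete 'l'  (+1)
  4. substitute 'o' -> 'm'  (+1)
  5. substitute 'n' -> 'p'  (+1)
  6. substitute 'i' -> 'l'  (+1)
  7. substitute 'a' -> 'e'  (+1)
  8. substitute 'l' -> 'x'  (+1)
Total edit operations: 6
Edit distance = 6


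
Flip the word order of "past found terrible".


Original: "past found terrible"
Words (1..n): past | found | terrible
Reversed (n..1): terrible | found | past
Result = "terrible found past"


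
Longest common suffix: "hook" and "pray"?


Word 1: "hook"
Word 2: "pray"
Comparing from end:
  Pos -1: 'k' != 'y' (stop)
LCS = "" (length 0)


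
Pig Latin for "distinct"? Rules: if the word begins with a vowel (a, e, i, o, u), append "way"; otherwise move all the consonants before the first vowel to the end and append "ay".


Word: "distinct"
Starts with consonant(s) → move to end, add 'ay'
Consonant cluster: "d"
Pig Latin = "istinctday"


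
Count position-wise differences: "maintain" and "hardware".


Comparing character by character (same length = 8):
  Pos 0: 'm' vs 'h' !=
  Pos 1: 'a' vs 'a' =
  Pos 2: 'i' vs 'r' !=
  Pos 3: 'n' vs 'd' !=
  Pos 4: 't' vs 'w' !=
  Pos 5: 'a' vs 'a' =
  Pos 6: 'i' vs 'r' !=
  Pos 7: 'n' vs 'e' !=
Hamming distance = 6


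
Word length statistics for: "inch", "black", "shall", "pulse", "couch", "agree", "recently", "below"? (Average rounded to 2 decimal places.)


Lengths: "inch"=4, "black"=5, "shall"=5, "pulse"=5, "couch"=5, "agree"=5, "recently"=8, "below"=5
Sum = 42, Count = 8
Average = 42/8 = 5.25
= avg=5.25, min=4, max=8


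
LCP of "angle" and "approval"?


Word 1: "angle"
Word 2: "approval"
Comparing from start:
  Pos 0: 'a' == 'a'
  Pos 1: 'n' != 'p' (stop)
LCP = "a" (length 1)


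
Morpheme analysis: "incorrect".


Word: "incorrect"
Morphemes: in- + correct
Each morpheme carries meaning
= 2 morphemes


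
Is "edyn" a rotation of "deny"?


Word: "deny", Candidate: "edyn"
Method: check if candidate is substring of word+word
"denydeny" contains "edyn"? No
Is rotation = No


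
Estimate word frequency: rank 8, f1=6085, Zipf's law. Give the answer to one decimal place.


Zipf's law: f(r) = f(1) / r
f(1) = 6085
f(8) = 6085 / 8
= 760.6 occurrences


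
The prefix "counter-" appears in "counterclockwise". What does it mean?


Prefix: counter-
As in: counterclockwise -> counter- + clockwise
Meaning = against / opposite


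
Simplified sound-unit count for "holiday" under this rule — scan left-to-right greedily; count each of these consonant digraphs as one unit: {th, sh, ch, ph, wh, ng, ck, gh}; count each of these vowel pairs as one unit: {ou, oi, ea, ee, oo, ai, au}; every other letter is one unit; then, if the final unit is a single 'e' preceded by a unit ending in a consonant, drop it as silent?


Word: "holiday" (7 letters)
Left-to-right scan:
  1. 'h' (letter)
  2. 'o' (letter)
  3. 'l' (letter)
  4. 'i' (letter)
  5. 'd' (letter)
  6. 'a' (letter)
  7. 'y' (letter)
Units from scan: 7
Sound units = 7 units


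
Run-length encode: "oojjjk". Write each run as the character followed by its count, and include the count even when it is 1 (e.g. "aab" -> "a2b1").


String: "oojjjk"
Scanning for consecutive runs:
  'o' x 2
  'j' x 3
  'k' x 1
RLE = "o2j3k1"


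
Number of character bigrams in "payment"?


Word: "payment" (length 7)
Number of 2-grams = length - 2 + 1 = 7 - 2 + 1
= 6


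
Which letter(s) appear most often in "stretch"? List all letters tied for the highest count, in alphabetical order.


Word: "stretch"
Letter counts:
  'c': 1
  'e': 1
  'h': 1
  'r': 1
  's': 1
  't': 2
Maximum count = 2
Most frequent = 't' (2 times each)


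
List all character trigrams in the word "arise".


Word: "arise" (length 5)
Number of trigrams = 5 - 3 + 1 = 3
  Position 0: "ari"
  Position 1: "ris"
  Position 2: "ise"
Trigrams = "ari", "ris", "ise"


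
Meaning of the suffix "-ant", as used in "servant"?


Suffix: -ant
Example: servant = serve + -ant, with a spelling change
Meaning = one who / that which


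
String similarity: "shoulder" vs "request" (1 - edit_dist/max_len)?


Word 1: "shoulder" (length 8)
Word 2: "request" (length 7)
One optimal edit sequence:
  1. substitute 's' -> 'r'  (+1)
  2. substitute 'h' -> 'e'  (+1)
  3. substitute 'o' -> 'q'  (+1)
  4. keep 'u'
  5. delete 'l'  (+1)
  6. substitute 'd' -> 'e'  (+1)
  7. substitute 'e' -> 's'  (+1)
  8. substitute 'r' -> 't'  (+1)
Edit distance = 7
Max length = max(8, 7) = 8
Similarity = 1 - 7/8
= 0.1250


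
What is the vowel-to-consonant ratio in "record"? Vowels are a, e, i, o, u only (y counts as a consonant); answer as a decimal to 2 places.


Word: "record"
Vowels (a,e,i,o,u): 2
Consonants: 4
Ratio = 2/4
= 0.50


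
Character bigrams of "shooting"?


Word: "shooting" (length 8)
Number of bigrams = 8 - 2 + 1 = 7
  Position 0: "sh"
  Position 1: "ho"
  Position 2: "oo"
  Position 3: "ot"
  Position 4: "ti"
  Position 5: "in"
  Position 6: "ng"
Bigrams = "sh", "ho", "oo", "ot", "ti", "in", "ng"


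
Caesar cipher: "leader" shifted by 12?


Word: "leader"
Shift: 12
Each letter → (letter + shift) mod 26:
  'l' (11) + 12 = 23 → 'x'
  'e' (4) + 12 = 16 → 'q'
  'a' (0) + 12 = 12 → 'm'
  'd' (3) + 12 = 15 → 'p'
  'e' (4) + 12 = 16 → 'q'
  'r' (17) + 12 = 3 → 'd'
Result = "xqmpqd"


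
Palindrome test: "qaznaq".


Word: "qaznaq"
Reversed: "qanzaq"
Forward == Backward? qaznaq != qanzaq
Palindrome = No


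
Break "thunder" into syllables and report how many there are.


Word: "thunder"
Syllable breakdown: thun-der
Counting: 2 parts
= 2 syllables


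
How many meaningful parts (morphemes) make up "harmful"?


Word: "harmful"
Morphemes: harm | -ful
Each morpheme carries meaning
= 2 morphemes


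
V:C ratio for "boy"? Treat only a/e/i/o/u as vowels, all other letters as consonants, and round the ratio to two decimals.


Word: "boy"
Vowels (a,e,i,o,u): 1
Consonants: 2
Ratio = 1/2
= 0.50


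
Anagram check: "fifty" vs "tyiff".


Word 1: "fifty" → sorted: ffity
Word 2: "tyiff" → sorted: ffity
Same letters? ffity == ffity
Anagram = Yes


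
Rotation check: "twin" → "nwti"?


Word: "twin", Candidate: "nwti"
Method: check if candidate is substring of word+word
"twintwin" contains "nwti"? No
Is rotation = No


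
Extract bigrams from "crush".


Word: "crush" (length 5)
Number of bigrams = 5 - 2 + 1 = 4
  Position 0: "cr"
  Position 1: "ru"
  Position 2: "us"
  Position 3: "sh"
Bigrams = "cr", "ru", "us", "sh"


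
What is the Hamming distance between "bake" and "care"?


Comparing character by character (same length = 4):
  Pos 0: 'b' vs 'c' !=
  Pos 1: 'a' vs 'a' =
  Pos 2: 'k' vs 'r' !=
  Pos 3: 'e' vs 'e' =
Hamming distance = 2


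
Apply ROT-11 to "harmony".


Word: "harmony"
Shift: 11
Each letter → (letter + shift) mod 26:
  'h' (7) + 11 = 18 → 's'
  'a' (0) + 11 = 11 → 'l'
  'r' (17) + 11 = 2 → 'c'
  'm' (12) + 11 = 23 → 'x'
  'o' (14) + 11 = 25 → 'z'
  'n' (13) + 11 = 24 → 'y'
  'y' (24) + 11 = 9 → 'j'
Result = "slcxzyj"


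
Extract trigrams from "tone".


Word: "tone" (length 4)
Number of trigrams = 4 - 3 + 1 = 2
  Position 0: "ton"
  Position 1: "one"
Trigrams = "ton", "one"


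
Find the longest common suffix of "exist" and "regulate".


Word 1: "exist"
Word 2: "regulate"
Comparing from end:
  Pos -1: 't' != 'e' (stop)
LCS = "" (length 0)


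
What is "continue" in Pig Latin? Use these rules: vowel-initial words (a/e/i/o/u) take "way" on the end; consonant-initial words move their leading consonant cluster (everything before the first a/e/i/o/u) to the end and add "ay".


Word: "continue"
Starts with consonant(s) → move to end, add 'ay'
Consonant cluster: "c"
Pig Latin = "ontinuecay"


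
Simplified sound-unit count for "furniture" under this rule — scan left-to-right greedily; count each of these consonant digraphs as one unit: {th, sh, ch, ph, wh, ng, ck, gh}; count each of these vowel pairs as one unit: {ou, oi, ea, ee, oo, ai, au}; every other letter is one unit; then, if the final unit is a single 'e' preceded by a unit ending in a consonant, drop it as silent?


Word: "furniture" (9 letters)
Left-to-right scan:
  (1) 'f' (letter)
  (2) 'u' (letter)
  (3) 'r' (letter)
  (4) 'n' (letter)
  (5) 'i' (letter)
  (6) 't' (letter)
  (7) 'u' (letter)
  (8) 'r' (letter)
  (9) 'e' (letter)
Units from scan: 9
Final unit is 'e' after a consonant -> drop as silent (-1)
Sound units = 8 units


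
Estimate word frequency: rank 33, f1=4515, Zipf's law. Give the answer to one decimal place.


Zipf's law: f(r) = f(1) / r
f(1) = 4515
f(33) = 4515 / 33
= 136.8 occurrences


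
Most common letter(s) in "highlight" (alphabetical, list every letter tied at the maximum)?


Word: "highlight"
Letter counts:
  'g': 2
  'h': 3
  'i': 2
  'l': 1
  't': 1
Maximum count = 3
Most frequent = 'h' (3 times each)


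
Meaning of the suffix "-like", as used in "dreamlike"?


Suffix: -like
Example: dreamlike = dream + -like
Meaning = resembling


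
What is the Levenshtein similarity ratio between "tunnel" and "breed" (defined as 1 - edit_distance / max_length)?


Word 1: "tunnel" (length 6)
Word 2: "breed" (length 5)
One optimal edit sequence:
  1. delete 't'  (+1)
  2. substitute 'u' -> 'b'  (+1)
  3. substitute 'n' -> 'r'  (+1)
  4. substitute 'n' -> 'e'  (+1)
  5. keep 'e'
  6. substitute 'l' -> 'd'  (+1)
Edit distance = 5
Max length = max(6, 5) = 6
Similarity = 1 - 5/6
= 0.1667


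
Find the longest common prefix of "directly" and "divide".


Word 1: "directly"
Word 2: "divide"
Comparing from start:
  Pos 0: 'd' == 'd'
  Pos 1: 'i' == 'i'
  Pos 2: 'r' != 'v' (stop)
LCP = "di" (length 2)


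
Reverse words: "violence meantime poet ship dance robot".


Original: "violence meantime poet ship dance robot"
Words (1..n): violence | meantime | poet | ship | dance | robot
Reversed (n..1): robot | dance | ship | poet | meantime | violence
Result = "robot dance ship poet meantime violence"


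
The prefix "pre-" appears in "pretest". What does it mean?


Prefix: pre-
Example: pretest = pre- + test
Meaning = before


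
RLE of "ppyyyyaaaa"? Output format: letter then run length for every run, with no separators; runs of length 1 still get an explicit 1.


String: "ppyyyyaaaa"
Scanning for consecutive runs:
  'p' x 2
  'y' x 4
  'a' x 4
RLE = "p2y4a4"


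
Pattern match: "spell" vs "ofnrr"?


Pattern of "spell": [0, 1, 2, 3, 3]
Pattern of "ofnrr": [0, 1, 2, 3, 3]
Patterns match
Same pattern = Yes


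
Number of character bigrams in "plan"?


Word: "plan" (length 4)
Number of 2-grams = length - 2 + 1 = 4 - 2 + 1
= 3


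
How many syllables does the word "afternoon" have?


Word: "afternoon"
Syllable breakdown: af · ter · noon
Counting: 3 parts
= 3 syllables


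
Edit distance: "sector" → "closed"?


Word 1: "sector" (length 6)
Word 2: "closed" (length 6)
One optimal edit sequence (insert/delete/substitute each cost 1):
  1. substitute 's' -> 'c'  (+1)
  2. substitute 'e' -> 'l'  (+1)
  3. substitute 'c' -> 'o'  (+1)
  4. substitute 't' -> 's'  (+1)
  5. substitute 'o' -> 'e'  (+1)
  6. substitute 'r' -> 'd'  (+1)
Total edit operations: 6
Edit distance = 6


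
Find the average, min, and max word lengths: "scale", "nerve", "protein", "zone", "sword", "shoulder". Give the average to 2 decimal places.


Lengths: "scale"=5, "nerve"=5, "protein"=7, "zone"=4, "sword"=5, "shoulder"=8
Sum = 34, Count = 6
Average = 34/6 = 5.67
= avg=5.67, min=4, max=8


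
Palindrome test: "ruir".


Word: "ruir"
Reversed: "riur"
Forward == Backward? ruir != riur
Palindrome = No


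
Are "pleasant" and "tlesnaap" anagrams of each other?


Word 1: "pleasant" → sorted: aaelnpst
Word 2: "tlesnaap" → sorted: aaelnpst
Same letters? aaelnpst == aaelnpst
Anagram = Yes


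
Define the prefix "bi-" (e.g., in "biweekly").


Prefix: bi-
Example: biweekly = bi- + weekly
Meaning = two


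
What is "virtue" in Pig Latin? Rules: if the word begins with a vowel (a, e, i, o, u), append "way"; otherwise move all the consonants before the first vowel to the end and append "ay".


Word: "virtue"
Starts with consonant(s) → move to end, add 'ay'
Consonant cluster: "v"
Pig Latin = "irtuevay"


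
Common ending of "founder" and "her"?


Word 1: "founder"
Word 2: "her"
Comparing from end:
  Pos -1: 'r' == 'r'
  Pos -2: 'e' == 'e'
  Pos -3: 'd' != 'h' (stop)
LCS = "er" (length 2)


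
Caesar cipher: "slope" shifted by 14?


Word: "slope"
Shift: 14
Each letter → (letter + shift) mod 26:
  's' (18) + 14 = 6 → 'g'
  'l' (11) + 14 = 25 → 'z'
  'o' (14) + 14 = 2 → 'c'
  'p' (15) + 14 = 3 → 'd'
  'e' (4) + 14 = 18 → 's'
Result = "gzcds"


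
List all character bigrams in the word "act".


Word: "act" (length 3)
Number of bigrams = 3 - 2 + 1 = 2
  Position 0: "ac"
  Position 1: "ct"
Bigrams = "ac", "ct"


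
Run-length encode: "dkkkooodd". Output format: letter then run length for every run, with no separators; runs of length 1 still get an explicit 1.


String: "dkkkooodd"
Scanning for consecutive runs:
  'd' x 1
  'k' x 3
  'o' x 3
  'd' x 2
RLE = "d1k3o3d2"


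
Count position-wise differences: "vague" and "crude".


Comparing character by character (same length = 5):
  Pos 0: 'v' vs 'c' !=
  Pos 1: 'a' vs 'r' !=
  Pos 2: 'g' vs 'u' !=
  Pos 3: 'u' vs 'd' !=
  Pos 4: 'e' vs 'e' =
Hamming distance = 4


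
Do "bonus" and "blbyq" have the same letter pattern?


Pattern of "bonus": [0, 1, 2, 3, 4]
Pattern of "blbyq": [0, 1, 0, 2, 3]
Patterns do not match
Same pattern = No


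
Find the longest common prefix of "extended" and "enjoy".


Word 1: "extended"
Word 2: "enjoy"
Comparing from start:
  Pos 0: 'e' == 'e'
  Pos 1: 'x' != 'n' (stop)
LCP = "e" (length 1)


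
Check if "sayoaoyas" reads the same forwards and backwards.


Word: "sayoaoyas"
Reversed: "sayoaoyas"
Forward == Backward? sayoaoyas == sayoaoyas
Palindrome = Yes


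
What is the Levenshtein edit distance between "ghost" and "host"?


Word 1: "ghost" (length 5)
Word 2: "host" (length 4)
One optimal edit sequence (insert/delete/substitute each cost 1):
  1. delete 'g'  (+1)
  2. keep 'h'
  3. keep 'o'
  4. keep 's'
  5. keep 't'
Total edit operations: 1
Edit distance = 1


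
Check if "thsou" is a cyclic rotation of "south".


Word: "south", Candidate: "thsou"
Method: check if candidate is substring of word+word
"southsouth" contains "thsou"? Yes
Is rotation = Yes


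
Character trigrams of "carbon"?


Word: "carbon" (length 6)
Number of trigrams = 6 - 3 + 1 = 4
  Position 0: "car"
  Position 1: "arb"
  Position 2: "rbo"
  Position 3: "bon"
Trigrams = "car", "arb", "rbo", "bon"


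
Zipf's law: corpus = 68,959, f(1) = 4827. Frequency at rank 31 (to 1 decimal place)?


Zipf's law: f(r) = f(1) / r
f(1) = 4827
f(31) = 4827 / 31
= 155.7 occurrences


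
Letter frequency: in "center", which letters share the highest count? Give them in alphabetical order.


Word: "center"
Letter counts:
  'c': 1
  'e': 2
  'n': 1
  'r': 1
  't': 1
Maximum count = 2
Most frequent = 'e' (2 times each)


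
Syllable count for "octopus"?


Word: "octopus"
Syllable breakdown: oc-to-pus
Counting: 3 parts
= 3 syllables


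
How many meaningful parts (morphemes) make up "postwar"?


Word: "postwar"
Morphemes: post- + war
Each morpheme carries meaning
= 2 morphemes


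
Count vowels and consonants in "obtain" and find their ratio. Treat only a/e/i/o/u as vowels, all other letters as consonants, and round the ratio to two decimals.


Word: "obtain"
Vowels (a,e,i,o,u): 3
Consonants: 3
Ratio = 3/3
= 1.00


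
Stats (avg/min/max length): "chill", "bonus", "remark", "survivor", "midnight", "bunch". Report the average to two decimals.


Lengths: "chill"=5, "bonus"=5, "remark"=6, "survivor"=8, "midnight"=8, "bunch"=5
Sum = 37, Count = 6
Average = 37/6 = 6.17
= avg=6.17, min=5, max=8


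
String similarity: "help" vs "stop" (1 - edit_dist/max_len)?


Word 1: "help" (length 4)
Word 2: "stop" (length 4)
One optimal edit sequence:
  1. substitute 'h' -> 's'  (+1)
  2. substitute 'e' -> 't'  (+1)
  3. substitute 'l' -> 'o'  (+1)
  4. keep 'p'
Edit distance = 3
Max length = max(4, 4) = 4
Similarity = 1 - 3/4
= 0.2500


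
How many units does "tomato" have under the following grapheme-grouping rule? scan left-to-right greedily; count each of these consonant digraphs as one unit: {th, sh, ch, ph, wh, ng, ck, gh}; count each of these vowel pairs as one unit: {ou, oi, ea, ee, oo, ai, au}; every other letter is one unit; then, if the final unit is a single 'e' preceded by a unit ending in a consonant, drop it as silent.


Word: "tomato" (6 letters)
Left-to-right scan:
  1. 't' (letter)
  2. 'o' (letter)
  3. 'm' (letter)
  4. 'a' (letter)
  5. 't' (letter)
  6. 'o' (letter)
Units from scan: 6
Sound units = 6 units


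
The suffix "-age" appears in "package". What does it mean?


Suffix: -age
Example: package (pack + -age)
Meaning = result / collection


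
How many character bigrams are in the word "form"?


Word: "form" (length 4)
Number of 2-grams = length - 2 + 1 = 4 - 2 + 1
= 3


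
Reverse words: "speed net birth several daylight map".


Original: "speed net birth several daylight map"
Words (1..n): speed | net | birth | several | daylight | map
Reversed (n..1): map | daylight | several | birth | net | speed
Result = "map daylight several birth net speed"


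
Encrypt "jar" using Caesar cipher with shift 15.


Word: "jar"
Shift: 15
Each letter → (letter + shift) mod 26:
  'j' (9) + 15 = 24 → 'y'
  'a' (0) + 15 = 15 → 'p'
  'r' (17) + 15 = 6 → 'g'
Result = "ypg"


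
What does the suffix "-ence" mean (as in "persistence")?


Suffix: -ence
As in: persistence -> persist + -ence
Meaning = state of


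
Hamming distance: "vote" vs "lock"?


Comparing character by character (same length = 4):
  Pos 0: 'v' vs 'l' !=
  Pos 1: 'o' vs 'o' =
  Pos 2: 't' vs 'c' !=
  Pos 3: 'e' vs 'k' !=
Hamming distance = 3


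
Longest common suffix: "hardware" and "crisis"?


Word 1: "hardware"
Word 2: "crisis"
Comparing from end:
  Pos -1: 'e' != 's' (stop)
LCS = "" (length 0)


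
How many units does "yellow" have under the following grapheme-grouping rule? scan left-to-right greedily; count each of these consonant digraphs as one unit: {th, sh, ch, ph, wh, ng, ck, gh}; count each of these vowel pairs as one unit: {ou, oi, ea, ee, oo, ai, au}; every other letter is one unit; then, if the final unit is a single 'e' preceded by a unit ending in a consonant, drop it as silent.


Word: "yellow" (6 letters)
Left-to-right scan:
  [1] 'y' (letter)
  [2] 'e' (letter)
  [3] 'l' (letter)
  [4] 'l' (letter)
  [5] 'o' (letter)
  [6] 'w' (letter)
Units from scan: 6
Sound units = 6 units


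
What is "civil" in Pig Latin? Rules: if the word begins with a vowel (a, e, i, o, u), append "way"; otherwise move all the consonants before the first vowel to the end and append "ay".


Word: "civil"
Starts with consonant(s) → move to end, add 'ay'
Consonant cluster: "c"
Pig Latin = "ivilcay"


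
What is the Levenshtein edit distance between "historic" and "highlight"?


Word 1: "historic" (length 8)
Word 2: "highlight" (length 9)
One optimal edit sequence (insert/delete/substitute each cost 1):
  1. keep 'h'
  2. keep 'i'
  3. insert 'g'  (+1)
  4. substitute 's' -> 'h'  (+1)
  5. substitute 't' -> 'l'  (+1)
  6. substitute 'o' -> 'i'  (+1)
  7. substitute 'r' -> 'g'  (+1)
  8. substitute 'i' -> 'h'  (+1)
  9. substitute 'c' -> 't'  (+1)
Total edit operations: 7
Edit distance = 7


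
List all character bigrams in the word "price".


Word: "price" (length 5)
Number of bigrams = 5 - 2 + 1 = 4
  Position 0: "pr"
  Position 1: "ri"
  Position 2: "ic"
  Position 3: "ce"
Bigrams = "pr", "ri", "ic", "ce"


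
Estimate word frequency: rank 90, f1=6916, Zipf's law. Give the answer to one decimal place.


Zipf's law: f(r) = f(1) / r
f(1) = 6916
f(90) = 6916 / 90
= 76.8 occurrences


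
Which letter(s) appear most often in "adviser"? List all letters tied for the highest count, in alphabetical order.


Word: "adviser"
Letter counts:
  'a': 1
  'd': 1
  'e': 1
  'i': 1
  'r': 1
  's': 1
  'v': 1
Maximum count = 1
Most frequent = 'a', 'd', 'e', 'i', 'r', 's', 'v' (1 time each)


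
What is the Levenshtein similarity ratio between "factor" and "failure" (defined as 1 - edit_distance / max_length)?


Word 1: "factor" (length 6)
Word 2: "failure" (length 7)
One optimal edit sequence:
  1. keep 'f'
  2. keep 'a'
  3. substitute 'c' -> 'i'  (+1)
  4. substitute 't' -> 'l'  (+1)
  5. substitute 'o' -> 'u'  (+1)
  6. keep 'r'
  7. insert 'e'  (+1)
Edit distance = 4
Max length = max(6, 7) = 7
Similarity = 1 - 4/7
= 0.4286


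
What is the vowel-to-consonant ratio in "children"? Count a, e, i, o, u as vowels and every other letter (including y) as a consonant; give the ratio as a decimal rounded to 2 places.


Word: "children"
Vowels (a,e,i,o,u): 2
Consonants: 6
Ratio = 2/6
= 0.33


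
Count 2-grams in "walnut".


Word: "walnut" (length 6)
Number of 2-grams = length - 2 + 1 = 6 - 2 + 1
= 5


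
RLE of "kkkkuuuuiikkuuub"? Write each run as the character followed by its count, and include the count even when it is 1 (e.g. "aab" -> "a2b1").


String: "kkkkuuuuiikkuuub"
Scanning for consecutive runs:
  'k' x 4
  'u' x 4
  'i' x 2
  'k' x 2
  'u' x 3
  'b' x 1
RLE = "k4u4i2k2u3b1"


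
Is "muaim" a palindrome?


Word: "muaim"
Reversed: "miaum"
Forward == Backward? muaim != miaum
Palindrome = No


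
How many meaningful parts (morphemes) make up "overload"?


Word: "overload"
Morphemes: over- / load
Each morpheme carries meaning
= 2 morphemes


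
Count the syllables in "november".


Word: "november"
Syllable breakdown: no | vem | ber
Counting: 3 parts
= 3 syllables


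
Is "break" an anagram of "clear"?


Word 1: "clear" → sorted: acelr
Word 2: "break" → sorted: abekr
Same letters? acelr != abekr
Anagram = No


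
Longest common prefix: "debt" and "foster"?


Word 1: "debt"
Word 2: "foster"
Comparing from start:
  Pos 0: 'd' != 'f' (stop)
LCP = "" (length 0)


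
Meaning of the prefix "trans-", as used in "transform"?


Prefix: trans-
Example: transform (trans- + form)
Meaning = across


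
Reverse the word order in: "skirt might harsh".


Original: "skirt might harsh"
Words (1..n): skirt | might | harsh
Reversed (n..1): harsh | might | skirt
Result = "harsh might skirt"


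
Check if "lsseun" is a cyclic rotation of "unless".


Word: "unless", Candidate: "lsseun"
Method: check if candidate is substring of word+word
"unlessunless" contains "lsseun"? No
Is rotation = No


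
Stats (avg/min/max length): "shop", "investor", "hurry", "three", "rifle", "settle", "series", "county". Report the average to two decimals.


Lengths: "shop"=4, "investor"=8, "hurry"=5, "three"=5, "rifle"=5, "settle"=6, "series"=6, "county"=6
Sum = 45, Count = 8
Average = 45/8 = 5.63
= avg=5.63, min=4, max=8


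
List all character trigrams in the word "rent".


Word: "rent" (length 4)
Number of trigrams = 4 - 3 + 1 = 2
  Position 0: "ren"
  Position 1: "ent"
Trigrams = "ren", "ent"


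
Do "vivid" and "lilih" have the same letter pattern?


Pattern of "vivid": [0, 1, 0, 1, 2]
Pattern of "lilih": [0, 1, 0, 1, 2]
Patterns match
Same pattern = Yes


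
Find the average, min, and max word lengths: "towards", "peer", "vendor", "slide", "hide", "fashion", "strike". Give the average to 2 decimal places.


Lengths: "towards"=7, "peer"=4, "vendor"=6, "slide"=5, "hide"=4, "fashion"=7, "strike"=6
Sum = 39, Count = 7
Average = 39/7 = 5.57
= avg=5.57, min=4, max=7


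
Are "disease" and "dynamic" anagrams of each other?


Word 1: "disease" → sorted: adeeiss
Word 2: "dynamic" → sorted: acdimny
Same letters? adeeiss != acdimny
Anagram = No


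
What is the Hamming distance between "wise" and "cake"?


Comparing character by character (same length = 4):
  Pos 0: 'w' vs 'c' !=
  Pos 1: 'i' vs 'a' !=
  Pos 2: 's' vs 'k' !=
  Pos 3: 'e' vs 'e' =
Hamming distance = 3


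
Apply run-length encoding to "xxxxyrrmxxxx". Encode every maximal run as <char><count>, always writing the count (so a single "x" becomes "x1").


String: "xxxxyrrmxxxx"
Scanning for consecutive runs:
  'x' x 4
  'y' x 1
  'r' x 2
  'm' x 1
  'x' x 4
RLE = "x4y1r2m1x4"


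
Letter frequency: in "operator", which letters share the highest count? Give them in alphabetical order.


Word: "operator"
Letter counts:
  'a': 1
  'e': 1
  'o': 2
  'p': 1
  'r': 2
  't': 1
Maximum count = 2
Most frequent = 'o', 'r' (2 times each)


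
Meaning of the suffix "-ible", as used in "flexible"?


Suffix: -ible
As in: flexible -> flex + -ible
Meaning = capable of


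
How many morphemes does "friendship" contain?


Word: "friendship"
Morphemes: friend / -ship
Each morpheme carries meaning
= 2 morphemes


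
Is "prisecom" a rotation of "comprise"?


Word: "comprise", Candidate: "prisecom"
Method: check if candidate is substring of word+word
"comprisecomprise" contains "prisecom"? Yes
Is rotation = Yes


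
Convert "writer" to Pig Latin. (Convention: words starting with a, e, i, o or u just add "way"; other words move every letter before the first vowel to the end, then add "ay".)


Word: "writer"
Starts with consonant(s) → move to end, add 'ay'
Consonant cluster: "wr"
Pig Latin = "iterwray"


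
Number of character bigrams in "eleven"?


Word: "eleven" (length 6)
Number of 2-grams = length - 2 + 1 = 6 - 2 + 1
= 5


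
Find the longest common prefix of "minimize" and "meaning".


Word 1: "minimize"
Word 2: "meaning"
Comparing from start:
  Pos 0: 'm' == 'm'
  Pos 1: 'i' != 'e' (stop)
LCP = "m" (length 1)


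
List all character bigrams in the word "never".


Word: "never" (length 5)
Number of bigrams = 5 - 2 + 1 = 4
  Position 0: "ne"
  Position 1: "ev"
  Position 2: "ve"
  Position 3: "er"
Bigrams = "ne", "ev", "ve", "er"


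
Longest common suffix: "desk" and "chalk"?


Word 1: "desk"
Word 2: "chalk"
Comparing from end:
  Pos -1: 'k' == 'k'
  Pos -2: 's' != 'l' (stop)
LCS = "k" (length 1)


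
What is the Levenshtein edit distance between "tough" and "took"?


Word 1: "tough" (length 5)
Word 2: "took" (length 4)
One optimal edit sequence (insert/delete/substitute each cost 1):
  1. keep 't'
  2. keep 'o'
  3. delete 'u'  (+1)
  4. substitute 'g' -> 'o'  (+1)
  5. substitute 'h' -> 'k'  (+1)
Total edit operations: 3
Edit distance = 3


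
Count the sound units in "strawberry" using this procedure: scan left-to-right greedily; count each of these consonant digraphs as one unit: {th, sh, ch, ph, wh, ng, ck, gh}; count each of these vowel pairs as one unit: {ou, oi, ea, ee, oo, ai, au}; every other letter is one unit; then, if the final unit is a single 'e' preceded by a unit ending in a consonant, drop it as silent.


Word: "strawberry" (10 letters)
Left-to-right scan:
  1. 's' (letter)
  2. 't' (letter)
  3. 'r' (letter)
  4. 'a' (letter)
  5. 'w' (letter)
  6. 'b' (letter)
  7. 'e' (letter)
  8. 'r' (letter)
  9. 'r' (letter)
  10. 'y' (letter)
Units from scan: 10
Sound units = 10 units


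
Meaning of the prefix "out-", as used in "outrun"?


Prefix: out-
As in: outrun -> out- + run
Meaning = surpass


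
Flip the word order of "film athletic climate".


Original: "film athletic climate"
Words (1..n): film | athletic | climate
Reversed (n..1): climate | athletic | film
Result = "climate athletic film"


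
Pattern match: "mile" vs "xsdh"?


Pattern of "mile": [0, 1, 2, 3]
Pattern of "xsdh": [0, 1, 2, 3]
Patterns match
Same pattern = Yes


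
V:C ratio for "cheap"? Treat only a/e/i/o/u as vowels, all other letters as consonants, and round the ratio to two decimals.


Word: "cheap"
Vowels (a,e,i,o,u): 2
Consonants: 3
Ratio = 2/3
= 0.67


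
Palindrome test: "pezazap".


Word: "pezazap"
Reversed: "pazazep"
Forward == Backward? pezazap != pazazep
Palindrome = No


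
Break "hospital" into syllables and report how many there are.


Word: "hospital"
Syllable breakdown: hos-pi-tal
Counting: 3 parts
= 3 syllables


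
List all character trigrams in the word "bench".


Word: "bench" (length 5)
Number of trigrams = 5 - 3 + 1 = 3
  Position 0: "ben"
  Position 1: "enc"
  Position 2: "nch"
Trigrams = "ben", "enc", "nch"


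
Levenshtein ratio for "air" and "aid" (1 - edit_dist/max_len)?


Word 1: "air" (length 3)
Word 2: "aid" (length 3)
One optimal edit sequence:
  1. keep 'a'
  2. keep 'i'
  3. substitute 'r' -> 'd'  (+1)
Edit distance = 1
Max length = max(3, 3) = 3
Similarity = 1 - 1/3
= 0.6667


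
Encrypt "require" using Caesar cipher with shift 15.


Word: "require"
Shift: 15
Each letter → (letter + shift) mod 26:
  'r' (17) + 15 = 6 → 'g'
  'e' (4) + 15 = 19 → 't'
  'q' (16) + 15 = 5 → 'f'
  'u' (20) + 15 = 9 → 'j'
  'i' (8) + 15 = 23 → 'x'
  'r' (17) + 15 = 6 → 'g'
  'e' (4) + 15 = 19 → 't'
Result = "gtfjxgt"
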